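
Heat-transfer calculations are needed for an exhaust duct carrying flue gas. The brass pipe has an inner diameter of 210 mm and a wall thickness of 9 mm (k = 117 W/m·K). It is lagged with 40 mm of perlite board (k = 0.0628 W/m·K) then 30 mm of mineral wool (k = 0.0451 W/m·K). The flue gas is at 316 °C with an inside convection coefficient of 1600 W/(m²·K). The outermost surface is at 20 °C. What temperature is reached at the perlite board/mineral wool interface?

T ≈ 154 °C

Cylindrical conduction, so R = ln(r₂/r₁)/(2πkL) per layer, in series:
R_inner film = 1/(h_i·2πr₁L) = 1/(1600×2π×0.105×1) = 9.474×10^-4 K/W
R_brass pipe wall = ln(114/105)/(2π×117×1) = 1.119×10^-4 K/W
R_perlite board = ln(154/114)/(2π×0.0628×1) = 0.7622 K/W
R_mineral wool = ln(184/154)/(2π×0.0451×1) = 0.6281 K/W
R_total = 1.391 K/W
Q = ΔT/R_total = 296/1.391
Q = 213 W/m
T_interface = T_inner − Q·ΣR(inner→interface) = 316 − 213×0.7633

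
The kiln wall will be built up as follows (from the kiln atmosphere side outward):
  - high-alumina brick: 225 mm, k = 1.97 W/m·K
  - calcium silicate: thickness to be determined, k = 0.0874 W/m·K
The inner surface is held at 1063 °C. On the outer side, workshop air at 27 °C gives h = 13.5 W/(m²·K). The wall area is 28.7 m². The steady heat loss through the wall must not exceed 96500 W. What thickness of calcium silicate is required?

Treating each layer as a thermal resistance in series:
R_high-alumina brick = L/(kA) = 0.225/(1.97×28.7) = 0.00398 K/W
R_outer film = 1/(h_o·A) = 1/(13.5×28.7) = 0.002581 K/W
Sum of the known resistances R_other = 0.006561 K/W
Required total resistance R_tot = ΔT/Q_allow = 1036/96500 = 0.01074 K/W
R_calcium silicate = R_tot − R_other = 0.004175 K/W
L = R·k·A = 0.004175×0.0874×28.7

L ≈ 10.5 mm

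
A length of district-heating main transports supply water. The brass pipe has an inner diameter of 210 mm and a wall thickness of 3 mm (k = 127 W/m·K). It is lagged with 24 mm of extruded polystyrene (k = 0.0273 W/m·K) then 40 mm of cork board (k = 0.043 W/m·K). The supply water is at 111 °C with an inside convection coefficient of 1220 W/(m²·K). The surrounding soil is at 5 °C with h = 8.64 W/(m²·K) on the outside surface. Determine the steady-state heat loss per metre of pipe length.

Per-layer cylindrical resistances, series-summed:
R_inner film = 1/(h_i·2πr₁L) = 1/(1220×2π×0.105×1) = 0.001242 K/W
R_brass pipe wall = ln(108/105)/(2π×127×1) = 3.53×10^-5 K/W
R_extruded polystyrene = ln(132/108)/(2π×0.0273×1) = 1.17 K/W
R_cork board = ln(172/132)/(2π×0.043×1) = 0.9797 K/W
R_outer film = 1/(h_o·2πr_oL) = 1/(8.64×2π×0.172×1) = 0.1071 K/W
R_total = 2.258 K/W
Q = ΔT/R_total = 106/2.258

q′ ≈ 46.9 W/m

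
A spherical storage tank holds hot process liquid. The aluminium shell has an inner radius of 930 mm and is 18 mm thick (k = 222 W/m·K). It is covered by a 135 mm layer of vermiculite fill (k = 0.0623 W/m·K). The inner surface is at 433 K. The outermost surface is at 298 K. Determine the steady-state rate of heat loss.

Each spherical layer contributes R = (1/r_i − 1/r_o)/(4πk):
R_aluminium shell = (1/0.93 − 1/0.948)/(4π×222) = 7.318×10^-6 K/W
R_vermiculite fill = (1/0.948 − 1/1.083)/(4π×0.0623) = 0.168 K/W
R_total = 0.168 K/W
Q = ΔT/R_total = 135/0.168

Q ≈ 804 W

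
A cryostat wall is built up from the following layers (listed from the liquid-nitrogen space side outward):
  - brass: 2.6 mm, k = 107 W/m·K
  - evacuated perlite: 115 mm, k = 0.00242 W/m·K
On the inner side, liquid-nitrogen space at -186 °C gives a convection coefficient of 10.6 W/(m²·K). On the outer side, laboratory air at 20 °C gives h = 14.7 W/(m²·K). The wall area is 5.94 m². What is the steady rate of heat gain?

Q ≈ 25.7 W

Treating each layer as a thermal resistance in series:
R_inner film = 1/(h_i·A) = 1/(10.6×5.94) = 0.01588 K/W
R_brass = L/(kA) = 0.0026/(107×5.94) = 4.091×10^-6 K/W
R_evacuated perlite = L/(kA) = 0.115/(0.00242×5.94) = 8 K/W
R_outer film = 1/(h_o·A) = 1/(14.7×5.94) = 0.01145 K/W
R_total = 8.027 K/W
Q = ΔT / R_total = 206 / 8.027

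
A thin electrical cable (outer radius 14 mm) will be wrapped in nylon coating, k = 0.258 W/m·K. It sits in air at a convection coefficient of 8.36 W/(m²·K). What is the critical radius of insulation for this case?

For a cylinder r_cr = k/h = 0.258/8.36
r_cr = 30.9 mm; since the bare radius (14 mm) is below r_cr, adding a thin layer of insulation will *increase* heat loss.

r_cr ≈ 30.9 mm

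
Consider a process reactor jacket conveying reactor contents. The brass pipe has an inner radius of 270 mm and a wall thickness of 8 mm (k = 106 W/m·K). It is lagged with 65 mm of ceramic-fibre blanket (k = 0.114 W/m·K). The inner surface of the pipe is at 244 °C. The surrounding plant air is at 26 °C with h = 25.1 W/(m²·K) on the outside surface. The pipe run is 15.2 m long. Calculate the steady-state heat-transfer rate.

Q ≈ 10600 W

Per-layer cylindrical resistances, series-summed:
R_brass pipe wall = ln(278/270)/(2π×106×15.2) = 2.884×10^-6 K/W
R_ceramic-fibre blanket = ln(343/278)/(2π×0.114×15.2) = 0.0193 K/W
R_outer film = 1/(h_o·2πr_oL) = 1/(25.1×2π×0.343×15.2) = 0.001216 K/W
R_total = 0.02052 K/W
Q = ΔT/R_total = 218/0.02052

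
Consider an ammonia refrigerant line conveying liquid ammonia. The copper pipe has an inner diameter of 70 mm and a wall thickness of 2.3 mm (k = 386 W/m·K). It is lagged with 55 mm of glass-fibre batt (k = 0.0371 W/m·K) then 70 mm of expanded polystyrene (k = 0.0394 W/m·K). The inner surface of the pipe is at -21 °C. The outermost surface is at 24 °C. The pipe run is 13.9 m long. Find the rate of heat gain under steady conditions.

Q ≈ 101 W

Radial resistances (cylindrical: R_cond = ln(r_o/r_i)/(2πkL), R_conv = 1/(h·2πrL)):
R_copper pipe wall = ln(37.3/35)/(2π×386×13.9) = 1.888×10^-6 K/W
R_glass-fibre batt = ln(92.3/37.3)/(2π×0.0371×13.9) = 0.2796 K/W
R_expanded polystyrene = ln(162.3/92.3)/(2π×0.0394×13.9) = 0.164 K/W
R_total = 0.4437 K/W
Q = ΔT/R_total = 45/0.4437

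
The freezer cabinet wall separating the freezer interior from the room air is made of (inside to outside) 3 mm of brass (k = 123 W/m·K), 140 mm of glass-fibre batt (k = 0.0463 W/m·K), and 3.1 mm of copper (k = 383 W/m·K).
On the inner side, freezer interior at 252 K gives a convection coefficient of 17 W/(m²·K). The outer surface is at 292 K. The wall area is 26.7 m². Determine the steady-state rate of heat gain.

Q ≈ 346 W

Treating each layer as a thermal resistance in series:
R_inner film = 1/(h_i·A) = 1/(17×26.7) = 0.002203 K/W
R_brass = L/(kA) = 0.003/(123×26.7) = 9.135×10^-7 K/W
R_glass-fibre batt = L/(kA) = 0.14/(0.0463×26.7) = 0.1132 K/W
R_copper = L/(kA) = 0.0031/(383×26.7) = 3.031×10^-7 K/W
R_total = 0.1155 K/W
Q = ΔT / R_total = 40 / 0.1155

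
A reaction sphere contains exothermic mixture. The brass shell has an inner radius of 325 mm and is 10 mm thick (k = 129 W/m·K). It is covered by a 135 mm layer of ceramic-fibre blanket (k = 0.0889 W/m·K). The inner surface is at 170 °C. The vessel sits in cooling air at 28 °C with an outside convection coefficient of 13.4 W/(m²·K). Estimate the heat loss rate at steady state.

For a spherical shell R = (1/r₁ − 1/r₂)/(4πk); film R = 1/(h·4πr²). In series:
R_brass shell = (1/0.325 − 1/0.335)/(4π×129) = 5.666×10^-5 K/W
R_ceramic-fibre blanket = (1/0.335 − 1/0.47)/(4π×0.0889) = 0.7675 K/W
R_outer film = 1/(h·4πr_o²) = 1/(13.4×4π×0.47²) = 0.02688 K/W
R_total = 0.7944 K/W
Q = ΔT/R_total = 142/0.7944

Q ≈ 179 W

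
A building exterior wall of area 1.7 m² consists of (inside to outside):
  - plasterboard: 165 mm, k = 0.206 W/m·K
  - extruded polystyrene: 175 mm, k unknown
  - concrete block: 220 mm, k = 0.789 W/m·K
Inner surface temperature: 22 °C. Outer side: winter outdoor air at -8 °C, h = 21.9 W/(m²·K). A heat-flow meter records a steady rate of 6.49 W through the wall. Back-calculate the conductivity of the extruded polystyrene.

k ≈ 0.026 W/(m·K)

Treating each layer as a thermal resistance in series:
R_plasterboard = L/(kA) = 0.165/(0.206×1.7) = 0.4712 K/W
R_concrete block = L/(kA) = 0.22/(0.789×1.7) = 0.164 K/W
R_outer film = 1/(h_o·A) = 1/(21.9×1.7) = 0.02686 K/W
Sum of known resistances R_other = 0.662 K/W
Total R = ΔT/Q = 30/6.49 = 4.622 K/W
R_extruded polystyrene = R_total − R_other = 3.96 K/W
k = L/(R·A) = 0.175/(3.96×1.7)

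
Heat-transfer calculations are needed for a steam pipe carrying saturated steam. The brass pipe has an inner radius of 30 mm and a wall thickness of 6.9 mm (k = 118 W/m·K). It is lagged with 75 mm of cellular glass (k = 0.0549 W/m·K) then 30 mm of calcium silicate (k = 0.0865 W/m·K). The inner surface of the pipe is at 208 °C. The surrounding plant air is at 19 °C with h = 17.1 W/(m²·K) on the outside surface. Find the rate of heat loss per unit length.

q′ ≈ 50.8 W/m

Per-layer cylindrical resistances, series-summed:
R_brass pipe wall = ln(36.9/30)/(2π×118×1) = 2.792×10^-4 K/W
R_cellular glass = ln(111.9/36.9)/(2π×0.0549×1) = 3.216 K/W
R_calcium silicate = ln(141.9/111.9)/(2π×0.0865×1) = 0.437 K/W
R_outer film = 1/(h_o·2πr_oL) = 1/(17.1×2π×0.1419×1) = 0.06559 K/W
R_total = 3.719 K/W
Q = ΔT/R_total = 189/3.719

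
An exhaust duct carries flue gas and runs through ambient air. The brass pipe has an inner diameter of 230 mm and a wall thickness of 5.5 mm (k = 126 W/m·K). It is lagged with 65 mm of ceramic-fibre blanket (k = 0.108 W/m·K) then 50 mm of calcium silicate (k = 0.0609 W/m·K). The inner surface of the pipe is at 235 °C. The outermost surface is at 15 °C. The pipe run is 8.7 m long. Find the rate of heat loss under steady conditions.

Q ≈ 1520 W

Radial resistances (cylindrical: R_cond = ln(r_o/r_i)/(2πkL), R_conv = 1/(h·2πrL)):
R_brass pipe wall = ln(120.5/115)/(2π×126×8.7) = 6.783×10^-6 K/W
R_ceramic-fibre blanket = ln(185.5/120.5)/(2π×0.108×8.7) = 0.07307 K/W
R_calcium silicate = ln(235.5/185.5)/(2π×0.0609×8.7) = 0.07169 K/W
R_total = 0.1448 K/W
Q = ΔT/R_total = 220/0.1448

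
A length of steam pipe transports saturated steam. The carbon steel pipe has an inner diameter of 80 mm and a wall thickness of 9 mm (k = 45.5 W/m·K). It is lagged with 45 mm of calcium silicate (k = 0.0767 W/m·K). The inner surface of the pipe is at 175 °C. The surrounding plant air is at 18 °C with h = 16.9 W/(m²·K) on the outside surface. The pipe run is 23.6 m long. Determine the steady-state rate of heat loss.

Treating each annulus and film as a series resistance:
R_carbon steel pipe wall = ln(49/40)/(2π×45.5×23.6) = 3.008×10^-5 K/W
R_calcium silicate = ln(94/49)/(2π×0.0767×23.6) = 0.05728 K/W
R_outer film = 1/(h_o·2πr_oL) = 1/(16.9×2π×0.094×23.6) = 0.004245 K/W
R_total = 0.06156 K/W
Q = ΔT/R_total = 157/0.06156

Q ≈ 2550 W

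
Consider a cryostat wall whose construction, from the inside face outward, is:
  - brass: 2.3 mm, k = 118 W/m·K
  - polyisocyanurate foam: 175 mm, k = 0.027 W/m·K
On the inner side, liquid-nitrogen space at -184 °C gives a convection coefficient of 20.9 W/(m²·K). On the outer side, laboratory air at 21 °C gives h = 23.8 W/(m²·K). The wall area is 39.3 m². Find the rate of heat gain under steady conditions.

Q ≈ 1230 W

Series thermal resistances:
R_inner film = 1/(h_i·A) = 1/(20.9×39.3) = 0.001217 K/W
R_brass = L/(kA) = 0.0023/(118×39.3) = 4.96×10^-7 K/W
R_polyisocyanurate foam = L/(kA) = 0.175/(0.027×39.3) = 0.1649 K/W
R_outer film = 1/(h_o·A) = 1/(23.8×39.3) = 0.001069 K/W
R_total = 0.1672 K/W
Q = ΔT / R_total = 205 / 0.1672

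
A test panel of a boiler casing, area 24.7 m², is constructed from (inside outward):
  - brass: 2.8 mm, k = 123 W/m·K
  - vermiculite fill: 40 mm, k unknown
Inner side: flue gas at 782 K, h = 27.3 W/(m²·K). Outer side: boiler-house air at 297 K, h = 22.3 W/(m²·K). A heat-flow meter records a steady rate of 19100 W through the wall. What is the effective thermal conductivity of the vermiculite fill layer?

Series thermal resistances:
R_inner film = 1/(h_i·A) = 1/(27.3×24.7) = 0.001483 K/W
R_brass = L/(kA) = 0.0028/(123×24.7) = 9.216×10^-7 K/W
R_outer film = 1/(h_o·A) = 1/(22.3×24.7) = 0.001816 K/W
Sum of known resistances R_other = 0.003299 K/W
Total R = ΔT/Q = 485/19100 = 0.02539 K/W
R_vermiculite fill = R_total − R_other = 0.02209 K/W
k = L/(R·A) = 0.04/(0.02209×24.7)

k ≈ 0.0733 W/(m·K)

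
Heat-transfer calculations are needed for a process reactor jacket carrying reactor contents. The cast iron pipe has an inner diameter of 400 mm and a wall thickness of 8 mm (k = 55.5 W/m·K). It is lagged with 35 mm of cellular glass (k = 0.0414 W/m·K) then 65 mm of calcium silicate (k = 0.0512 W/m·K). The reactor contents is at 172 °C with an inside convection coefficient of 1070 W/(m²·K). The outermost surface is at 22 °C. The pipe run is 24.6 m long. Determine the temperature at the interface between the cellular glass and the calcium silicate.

T ≈ 105 °C

Radial resistances (cylindrical: R_cond = ln(r_o/r_i)/(2πkL), R_conv = 1/(h·2πrL)):
R_inner film = 1/(h_i·2πr₁L) = 1/(1070×2π×0.2×24.6) = 3.023×10^-5 K/W
R_cast iron pipe wall = ln(208/200)/(2π×55.5×24.6) = 4.572×10^-6 K/W
R_cellular glass = ln(243/208)/(2π×0.0414×24.6) = 0.0243 K/W
R_calcium silicate = ln(308/243)/(2π×0.0512×24.6) = 0.02995 K/W
R_total = 0.05429 K/W
Q = ΔT/R_total = 150/0.05429
Q = 2760 W
T_interface = T_inner − Q·ΣR(inner→interface) = 172 − 2760×0.02434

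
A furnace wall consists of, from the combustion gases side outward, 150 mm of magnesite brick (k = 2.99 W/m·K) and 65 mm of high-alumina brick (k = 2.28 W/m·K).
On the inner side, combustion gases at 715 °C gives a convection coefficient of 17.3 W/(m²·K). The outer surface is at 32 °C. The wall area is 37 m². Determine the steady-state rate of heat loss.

Q ≈ 185000 W

Treating each layer as a thermal resistance in series:
R_inner film = 1/(h_i·A) = 1/(17.3×37) = 0.001562 K/W
R_magnesite brick = L/(kA) = 0.15/(2.99×37) = 0.001356 K/W
R_high-alumina brick = L/(kA) = 0.065/(2.28×37) = 7.705×10^-4 K/W
R_total = 0.003689 K/W
Q = ΔT / R_total = 683 / 0.003689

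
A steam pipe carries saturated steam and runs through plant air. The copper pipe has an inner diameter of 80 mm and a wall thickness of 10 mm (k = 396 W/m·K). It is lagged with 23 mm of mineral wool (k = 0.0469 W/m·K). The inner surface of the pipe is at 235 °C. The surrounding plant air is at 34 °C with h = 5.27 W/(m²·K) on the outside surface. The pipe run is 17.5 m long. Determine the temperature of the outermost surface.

T ≈ 83 °C

Treating each annulus and film as a series resistance:
R_copper pipe wall = ln(50/40)/(2π×396×17.5) = 5.125×10^-6 K/W
R_mineral wool = ln(73/50)/(2π×0.0469×17.5) = 0.07338 K/W
R_outer film = 1/(h_o·2πr_oL) = 1/(5.27×2π×0.073×17.5) = 0.02364 K/W
R_total = 0.09703 K/W
Q = ΔT/R_total = 201/0.09703
Q = 2070 W
T_interface = T_inner − Q·ΣR(inner→interface) = 235 − 2070×0.07339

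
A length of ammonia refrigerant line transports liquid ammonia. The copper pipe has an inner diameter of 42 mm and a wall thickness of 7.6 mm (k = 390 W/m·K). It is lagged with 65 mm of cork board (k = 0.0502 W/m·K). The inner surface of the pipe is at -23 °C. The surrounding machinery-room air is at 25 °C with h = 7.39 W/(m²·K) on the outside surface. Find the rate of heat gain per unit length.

q′ ≈ 12 W/m

Cylindrical conduction, so R = ln(r₂/r₁)/(2πkL) per layer, in series:
R_copper pipe wall = ln(28.6/21)/(2π×390×1) = 1.261×10^-4 K/W
R_cork board = ln(93.6/28.6)/(2π×0.0502×1) = 3.759 K/W
R_outer film = 1/(h_o·2πr_oL) = 1/(7.39×2π×0.0936×1) = 0.2301 K/W
R_total = 3.989 K/W
Q = ΔT/R_total = 48/3.989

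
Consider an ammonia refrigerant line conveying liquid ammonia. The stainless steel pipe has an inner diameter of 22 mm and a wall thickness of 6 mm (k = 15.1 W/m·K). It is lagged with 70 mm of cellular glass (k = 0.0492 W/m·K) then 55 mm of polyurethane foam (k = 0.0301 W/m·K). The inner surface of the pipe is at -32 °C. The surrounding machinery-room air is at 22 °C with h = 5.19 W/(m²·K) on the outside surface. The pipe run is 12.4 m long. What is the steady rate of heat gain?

Radial resistances (cylindrical: R_cond = ln(r_o/r_i)/(2πkL), R_conv = 1/(h·2πrL)):
R_stainless steel pipe wall = ln(17/11)/(2π×15.1×12.4) = 3.7×10^-4 K/W
R_cellular glass = ln(87/17)/(2π×0.0492×12.4) = 0.4259 K/W
R_polyurethane foam = ln(142/87)/(2π×0.0301×12.4) = 0.2089 K/W
R_outer film = 1/(h_o·2πr_oL) = 1/(5.19×2π×0.142×12.4) = 0.01742 K/W
R_total = 0.6526 K/W
Q = ΔT/R_total = 54/0.6526

Q ≈ 82.7 W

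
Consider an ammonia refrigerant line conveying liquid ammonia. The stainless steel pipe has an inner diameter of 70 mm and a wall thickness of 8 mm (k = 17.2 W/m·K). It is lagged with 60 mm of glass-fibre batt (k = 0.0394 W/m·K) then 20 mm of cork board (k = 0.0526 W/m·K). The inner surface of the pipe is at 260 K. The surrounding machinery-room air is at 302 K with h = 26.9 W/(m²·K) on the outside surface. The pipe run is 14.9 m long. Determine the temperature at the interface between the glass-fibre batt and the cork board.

For a radial system each layer contributes R = ln(r_out/r_in)/(2πkL); films add R = 1/(hA).
R_stainless steel pipe wall = ln(43/35)/(2π×17.2×14.9) = 1.278×10^-4 K/W
R_glass-fibre batt = ln(103/43)/(2π×0.0394×14.9) = 0.2368 K/W
R_cork board = ln(123/103)/(2π×0.0526×14.9) = 0.03604 K/W
R_outer film = 1/(h_o·2πr_oL) = 1/(26.9×2π×0.123×14.9) = 0.003228 K/W
R_total = 0.2762 K/W
Q = ΔT/R_total = 42/0.2762
Q = 152 W
T_interface = T_inner + Q·ΣR(inner→interface) = 260 + 152×0.2369

T ≈ 296 K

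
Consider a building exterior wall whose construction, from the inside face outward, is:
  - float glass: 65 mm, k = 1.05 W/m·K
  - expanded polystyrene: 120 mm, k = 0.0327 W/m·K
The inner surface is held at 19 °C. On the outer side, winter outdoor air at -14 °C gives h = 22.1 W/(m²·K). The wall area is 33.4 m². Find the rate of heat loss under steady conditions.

Q ≈ 292 W

Treating each layer as a thermal resistance in series:
R_float glass = L/(kA) = 0.065/(1.05×33.4) = 0.001853 K/W
R_expanded polystyrene = L/(kA) = 0.12/(0.0327×33.4) = 0.1099 K/W
R_outer film = 1/(h_o·A) = 1/(22.1×33.4) = 0.001355 K/W
R_total = 0.1131 K/W
Q = ΔT / R_total = 33 / 0.1131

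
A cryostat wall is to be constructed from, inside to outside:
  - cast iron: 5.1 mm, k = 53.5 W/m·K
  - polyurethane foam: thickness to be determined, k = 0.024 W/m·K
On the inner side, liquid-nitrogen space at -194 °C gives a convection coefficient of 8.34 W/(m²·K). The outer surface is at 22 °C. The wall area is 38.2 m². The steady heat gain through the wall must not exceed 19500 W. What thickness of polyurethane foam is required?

Using the resistance-network approach (series):
R_inner film = 1/(h_i·A) = 1/(8.34×38.2) = 0.003139 K/W
R_cast iron = L/(kA) = 0.0051/(53.5×38.2) = 2.495×10^-6 K/W
Sum of the known resistances R_other = 0.003141 K/W
Required total resistance R_tot = ΔT/Q_allow = 216/19500 = 0.01108 K/W
R_polyurethane foam = R_tot − R_other = 0.007936 K/W
L = R·k·A = 0.007936×0.024×38.2

L ≈ 7.28 mm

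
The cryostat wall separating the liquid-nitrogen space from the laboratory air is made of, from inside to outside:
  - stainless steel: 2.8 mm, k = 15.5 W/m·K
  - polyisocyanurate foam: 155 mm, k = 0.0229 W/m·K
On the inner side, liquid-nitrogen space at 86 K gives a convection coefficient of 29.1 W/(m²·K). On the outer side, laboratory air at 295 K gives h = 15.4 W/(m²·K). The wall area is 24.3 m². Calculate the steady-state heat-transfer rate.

Q ≈ 739 W

Treating each layer as a thermal resistance in series:
R_inner film = 1/(h_i·A) = 1/(29.1×24.3) = 0.001414 K/W
R_stainless steel = L/(kA) = 0.0028/(15.5×24.3) = 7.434×10^-6 K/W
R_polyisocyanurate foam = L/(kA) = 0.155/(0.0229×24.3) = 0.2785 K/W
R_outer film = 1/(h_o·A) = 1/(15.4×24.3) = 0.002672 K/W
R_total = 0.2826 K/W
Q = ΔT / R_total = 209 / 0.2826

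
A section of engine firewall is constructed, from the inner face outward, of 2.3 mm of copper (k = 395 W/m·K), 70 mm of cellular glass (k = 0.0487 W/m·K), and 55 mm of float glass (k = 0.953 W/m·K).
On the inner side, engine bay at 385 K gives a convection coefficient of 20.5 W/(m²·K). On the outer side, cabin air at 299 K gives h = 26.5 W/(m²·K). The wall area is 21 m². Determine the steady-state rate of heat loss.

Thermal resistances in series:
R_inner film = 1/(h_i·A) = 1/(20.5×21) = 0.002323 K/W
R_copper = L/(kA) = 0.0023/(395×21) = 2.773×10^-7 K/W
R_cellular glass = L/(kA) = 0.07/(0.0487×21) = 0.06845 K/W
R_float glass = L/(kA) = 0.055/(0.953×21) = 0.002748 K/W
R_outer film = 1/(h_o·A) = 1/(26.5×21) = 0.001797 K/W
R_total = 0.07531 K/W
Q = ΔT / R_total = 86 / 0.07531

Q ≈ 1140 W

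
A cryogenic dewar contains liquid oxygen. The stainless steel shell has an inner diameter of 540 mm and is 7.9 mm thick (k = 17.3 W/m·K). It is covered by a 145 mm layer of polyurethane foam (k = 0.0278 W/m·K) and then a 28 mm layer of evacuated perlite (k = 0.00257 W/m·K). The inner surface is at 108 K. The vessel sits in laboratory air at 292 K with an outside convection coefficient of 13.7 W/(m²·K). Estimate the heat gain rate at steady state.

Radial (spherical) resistances in series:
R_stainless steel shell = (1/0.27 − 1/0.2779)/(4π×17.3) = 4.843×10^-4 K/W
R_polyurethane foam = (1/0.2779 − 1/0.4229)/(4π×0.0278) = 3.532 K/W
R_evacuated perlite = (1/0.4229 − 1/0.4509)/(4π×0.00257) = 4.547 K/W
R_outer film = 1/(h·4πr_o²) = 1/(13.7×4π×0.4509²) = 0.02857 K/W
R_total = 8.107 K/W
Q = ΔT/R_total = 184/8.107

Q ≈ 22.7 W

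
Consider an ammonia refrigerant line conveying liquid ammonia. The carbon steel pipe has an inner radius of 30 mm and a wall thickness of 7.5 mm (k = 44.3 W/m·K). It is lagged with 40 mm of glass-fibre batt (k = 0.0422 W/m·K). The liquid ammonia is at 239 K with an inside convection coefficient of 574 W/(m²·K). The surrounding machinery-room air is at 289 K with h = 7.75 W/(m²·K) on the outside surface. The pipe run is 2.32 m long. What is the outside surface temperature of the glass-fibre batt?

T ≈ 285 K

Radial resistances (cylindrical: R_cond = ln(r_o/r_i)/(2πkL), R_conv = 1/(h·2πrL)):
R_inner film = 1/(h_i·2πr₁L) = 1/(574×2π×0.03×2.32) = 0.003984 K/W
R_carbon steel pipe wall = ln(37.5/30)/(2π×44.3×2.32) = 3.456×10^-4 K/W
R_glass-fibre batt = ln(77.5/37.5)/(2π×0.0422×2.32) = 1.18 K/W
R_outer film = 1/(h_o·2πr_oL) = 1/(7.75×2π×0.0775×2.32) = 0.1142 K/W
R_total = 1.299 K/W
Q = ΔT/R_total = 50/1.299
Q = 38.5 W
T_interface = T_inner + Q·ΣR(inner→interface) = 239 + 38.5×1.184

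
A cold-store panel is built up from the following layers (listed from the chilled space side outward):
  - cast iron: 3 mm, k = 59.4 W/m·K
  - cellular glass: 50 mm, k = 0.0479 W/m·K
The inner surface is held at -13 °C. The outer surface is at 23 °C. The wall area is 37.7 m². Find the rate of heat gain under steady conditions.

Q ≈ 1300 W

Using the resistance-network approach (series):
R_cast iron = L/(kA) = 0.003/(59.4×37.7) = 1.34×10^-6 K/W
R_cellular glass = L/(kA) = 0.05/(0.0479×37.7) = 0.02769 K/W
R_total = 0.02769 K/W
Q = ΔT / R_total = 36 / 0.02769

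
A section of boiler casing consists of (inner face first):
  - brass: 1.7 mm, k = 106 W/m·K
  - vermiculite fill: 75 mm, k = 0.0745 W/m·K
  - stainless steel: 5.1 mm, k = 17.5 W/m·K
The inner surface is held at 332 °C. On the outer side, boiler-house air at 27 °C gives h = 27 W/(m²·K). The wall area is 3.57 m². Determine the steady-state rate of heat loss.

Using the resistance-network approach (series):
R_brass = L/(kA) = 0.0017/(106×3.57) = 4.492×10^-6 K/W
R_vermiculite fill = L/(kA) = 0.075/(0.0745×3.57) = 0.282 K/W
R_stainless steel = L/(kA) = 0.0051/(17.5×3.57) = 8.163×10^-5 K/W
R_outer film = 1/(h_o·A) = 1/(27×3.57) = 0.01037 K/W
R_total = 0.2925 K/W
Q = ΔT / R_total = 305 / 0.2925

Q ≈ 1040 W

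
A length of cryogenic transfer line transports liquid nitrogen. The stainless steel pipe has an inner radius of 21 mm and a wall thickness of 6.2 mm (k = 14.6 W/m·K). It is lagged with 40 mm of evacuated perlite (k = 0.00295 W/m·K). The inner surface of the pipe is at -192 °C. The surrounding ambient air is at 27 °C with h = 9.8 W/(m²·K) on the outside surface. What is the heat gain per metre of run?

q′ ≈ 4.47 W/m

Cylindrical conduction, so R = ln(r₂/r₁)/(2πkL) per layer, in series:
R_stainless steel pipe wall = ln(27.2/21)/(2π×14.6×1) = 0.00282 K/W
R_evacuated perlite = ln(67.2/27.2)/(2π×0.00295×1) = 48.8 K/W
R_outer film = 1/(h_o·2πr_oL) = 1/(9.8×2π×0.0672×1) = 0.2417 K/W
R_total = 49.04 K/W
Q = ΔT/R_total = 219/49.04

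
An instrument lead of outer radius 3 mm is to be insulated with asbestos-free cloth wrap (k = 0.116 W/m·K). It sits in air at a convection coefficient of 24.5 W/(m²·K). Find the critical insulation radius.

For a cylinder r_cr = k/h = 0.116/24.5
r_cr = 4.73 mm; since the bare radius (3 mm) is below r_cr, adding a thin layer of insulation will *increase* heat loss.

r_cr ≈ 4.73 mm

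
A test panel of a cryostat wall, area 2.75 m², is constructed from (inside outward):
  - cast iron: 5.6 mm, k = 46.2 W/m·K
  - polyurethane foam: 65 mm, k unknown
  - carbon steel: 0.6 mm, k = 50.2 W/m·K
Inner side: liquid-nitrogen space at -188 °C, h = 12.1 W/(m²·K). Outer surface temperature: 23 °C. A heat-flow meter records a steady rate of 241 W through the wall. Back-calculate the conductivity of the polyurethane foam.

k ≈ 0.028 W/(m·K)

Using the resistance-network approach (series):
R_inner film = 1/(h_i·A) = 1/(12.1×2.75) = 0.03005 K/W
R_cast iron = L/(kA) = 0.0056/(46.2×2.75) = 4.408×10^-5 K/W
R_carbon steel = L/(kA) = 0.0006/(50.2×2.75) = 4.346×10^-6 K/W
Sum of known resistances R_other = 0.0301 K/W
Total R = ΔT/Q = 211/241 = 0.8755 K/W
R_polyurethane foam = R_total − R_other = 0.8454 K/W
k = L/(R·A) = 0.065/(0.8454×2.75)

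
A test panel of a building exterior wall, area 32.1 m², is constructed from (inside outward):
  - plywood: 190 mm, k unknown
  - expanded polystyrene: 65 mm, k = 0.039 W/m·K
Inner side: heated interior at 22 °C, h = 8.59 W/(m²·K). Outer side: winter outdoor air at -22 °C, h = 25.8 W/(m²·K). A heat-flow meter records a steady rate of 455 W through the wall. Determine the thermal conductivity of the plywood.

k ≈ 0.148 W/(m·K)

Series thermal resistances:
R_inner film = 1/(h_i·A) = 1/(8.59×32.1) = 0.003627 K/W
R_expanded polystyrene = L/(kA) = 0.065/(0.039×32.1) = 0.05192 K/W
R_outer film = 1/(h_o·A) = 1/(25.8×32.1) = 0.001207 K/W
Sum of known resistances R_other = 0.05676 K/W
Total R = ΔT/Q = 44/455 = 0.0967 K/W
R_plywood = R_total − R_other = 0.03995 K/W
k = L/(R·A) = 0.19/(0.03995×32.1)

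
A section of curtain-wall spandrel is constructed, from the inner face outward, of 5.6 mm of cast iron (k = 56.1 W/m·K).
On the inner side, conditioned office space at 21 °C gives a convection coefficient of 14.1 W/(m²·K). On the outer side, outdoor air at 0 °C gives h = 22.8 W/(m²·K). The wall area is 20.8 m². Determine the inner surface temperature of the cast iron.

T ≈ 8.04 °C

Using the resistance-network approach (series):
R_inner film = 1/(h_i·A) = 1/(14.1×20.8) = 0.00341 K/W
R_cast iron = L/(kA) = 0.0056/(56.1×20.8) = 4.799×10^-6 K/W
R_outer film = 1/(h_o·A) = 1/(22.8×20.8) = 0.002109 K/W
R_total = 0.005523 K/W;  Q = ΔT/R_total = 21/0.005523 = 3802 W
T_interface = T_inner − Q·ΣR(inner→interface) = 21 − 3800×0.00341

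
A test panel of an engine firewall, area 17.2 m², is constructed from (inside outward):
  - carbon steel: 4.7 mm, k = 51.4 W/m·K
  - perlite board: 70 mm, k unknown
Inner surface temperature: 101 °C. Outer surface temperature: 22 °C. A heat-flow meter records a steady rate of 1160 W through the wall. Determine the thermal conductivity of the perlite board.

k ≈ 0.0598 W/(m·K)

Series thermal resistances:
R_carbon steel = L/(kA) = 0.0047/(51.4×17.2) = 5.316×10^-6 K/W
Sum of known resistances R_other = 5.316×10^-6 K/W
Total R = ΔT/Q = 79/1160 = 0.0681 K/W
R_perlite board = R_total − R_other = 0.0681 K/W
k = L/(R·A) = 0.07/(0.0681×17.2)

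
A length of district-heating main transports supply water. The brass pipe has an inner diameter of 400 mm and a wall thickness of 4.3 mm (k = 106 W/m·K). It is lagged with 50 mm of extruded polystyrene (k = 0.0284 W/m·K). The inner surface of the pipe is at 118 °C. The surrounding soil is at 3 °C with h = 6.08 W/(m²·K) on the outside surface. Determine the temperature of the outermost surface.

Per-layer cylindrical resistances, series-summed:
R_brass pipe wall = ln(204.3/200)/(2π×106×1) = 3.194×10^-5 K/W
R_extruded polystyrene = ln(254.3/204.3)/(2π×0.0284×1) = 1.227 K/W
R_outer film = 1/(h_o·2πr_oL) = 1/(6.08×2π×0.2543×1) = 0.1029 K/W
R_total = 1.33 K/W
Q = ΔT/R_total = 115/1.33
Q = 86.5 W/m
T_interface = T_inner − Q·ΣR(inner→interface) = 118 − 86.5×1.227

T ≈ 11.9 °C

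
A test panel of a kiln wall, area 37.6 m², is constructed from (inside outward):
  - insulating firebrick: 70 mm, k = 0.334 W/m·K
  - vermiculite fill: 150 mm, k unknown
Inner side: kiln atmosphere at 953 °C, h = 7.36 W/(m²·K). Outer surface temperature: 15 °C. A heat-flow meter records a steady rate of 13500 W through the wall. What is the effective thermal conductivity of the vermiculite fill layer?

k ≈ 0.0662 W/(m·K)

Using the resistance-network approach (series):
R_inner film = 1/(h_i·A) = 1/(7.36×37.6) = 0.003614 K/W
R_insulating firebrick = L/(kA) = 0.07/(0.334×37.6) = 0.005574 K/W
Sum of known resistances R_other = 0.009188 K/W
Total R = ΔT/Q = 938/13500 = 0.06948 K/W
R_vermiculite fill = R_total − R_other = 0.06029 K/W
k = L/(R·A) = 0.15/(0.06029×37.6)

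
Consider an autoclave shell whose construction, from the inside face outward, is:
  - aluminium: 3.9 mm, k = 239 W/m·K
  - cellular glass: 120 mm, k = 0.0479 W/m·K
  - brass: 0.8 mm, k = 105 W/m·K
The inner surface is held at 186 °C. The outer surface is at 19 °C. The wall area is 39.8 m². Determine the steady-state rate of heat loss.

Q ≈ 2650 W

Treating each layer as a thermal resistance in series:
R_aluminium = L/(kA) = 0.0039/(239×39.8) = 4.1×10^-7 K/W
R_cellular glass = L/(kA) = 0.12/(0.0479×39.8) = 0.06295 K/W
R_brass = L/(kA) = 0.0008/(105×39.8) = 1.914×10^-7 K/W
R_total = 0.06295 K/W
Q = ΔT / R_total = 167 / 0.06295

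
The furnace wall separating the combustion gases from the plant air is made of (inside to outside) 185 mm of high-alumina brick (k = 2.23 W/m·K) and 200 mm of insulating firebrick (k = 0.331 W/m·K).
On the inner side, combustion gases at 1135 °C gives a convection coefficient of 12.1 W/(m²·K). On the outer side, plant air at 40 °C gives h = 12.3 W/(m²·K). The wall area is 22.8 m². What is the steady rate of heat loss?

Using the resistance-network approach (series):
R_inner film = 1/(h_i·A) = 1/(12.1×22.8) = 0.003625 K/W
R_high-alumina brick = L/(kA) = 0.185/(2.23×22.8) = 0.003639 K/W
R_insulating firebrick = L/(kA) = 0.2/(0.331×22.8) = 0.0265 K/W
R_outer film = 1/(h_o·A) = 1/(12.3×22.8) = 0.003566 K/W
R_total = 0.03733 K/W
Q = ΔT / R_total = 1095 / 0.03733

Q ≈ 29300 W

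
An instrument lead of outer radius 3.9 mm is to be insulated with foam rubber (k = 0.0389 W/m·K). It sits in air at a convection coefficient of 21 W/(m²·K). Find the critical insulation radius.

For a cylinder r_cr = k/h = 0.0389/21
r_cr = 1.85 mm; since the bare radius (3.9 mm) is above r_cr, any added insulation will reduce heat loss.

r_cr ≈ 1.85 mm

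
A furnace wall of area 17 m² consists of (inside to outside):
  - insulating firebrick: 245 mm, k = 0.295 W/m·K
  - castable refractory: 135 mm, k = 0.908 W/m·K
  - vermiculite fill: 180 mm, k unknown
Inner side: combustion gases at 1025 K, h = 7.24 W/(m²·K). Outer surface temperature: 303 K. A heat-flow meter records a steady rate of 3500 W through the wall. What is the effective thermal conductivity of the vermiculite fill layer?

Using the resistance-network approach (series):
R_inner film = 1/(h_i·A) = 1/(7.24×17) = 0.008125 K/W
R_insulating firebrick = L/(kA) = 0.245/(0.295×17) = 0.04885 K/W
R_castable refractory = L/(kA) = 0.135/(0.908×17) = 0.008746 K/W
Sum of known resistances R_other = 0.06572 K/W
Total R = ΔT/Q = 722/3500 = 0.2063 K/W
R_vermiculite fill = R_total − R_other = 0.1406 K/W
k = L/(R·A) = 0.18/(0.1406×17)

k ≈ 0.0753 W/(m·K)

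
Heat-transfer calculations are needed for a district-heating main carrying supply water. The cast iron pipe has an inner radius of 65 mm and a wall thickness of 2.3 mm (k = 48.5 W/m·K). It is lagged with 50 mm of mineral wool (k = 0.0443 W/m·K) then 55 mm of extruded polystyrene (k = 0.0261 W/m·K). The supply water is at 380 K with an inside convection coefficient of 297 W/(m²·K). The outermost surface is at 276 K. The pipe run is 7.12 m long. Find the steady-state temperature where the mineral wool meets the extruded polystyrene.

For a radial system each layer contributes R = ln(r_out/r_in)/(2πkL); films add R = 1/(hA).
R_inner film = 1/(h_i·2πr₁L) = 1/(297×2π×0.065×7.12) = 0.001158 K/W
R_cast iron pipe wall = ln(67.3/65)/(2π×48.5×7.12) = 1.603×10^-5 K/W
R_mineral wool = ln(117.3/67.3)/(2π×0.0443×7.12) = 0.2803 K/W
R_extruded polystyrene = ln(172.3/117.3)/(2π×0.0261×7.12) = 0.3293 K/W
R_total = 0.6108 K/W
Q = ΔT/R_total = 104/0.6108
Q = 170 W
T_interface = T_inner − Q·ΣR(inner→interface) = 380 − 170×0.2815

T ≈ 332 K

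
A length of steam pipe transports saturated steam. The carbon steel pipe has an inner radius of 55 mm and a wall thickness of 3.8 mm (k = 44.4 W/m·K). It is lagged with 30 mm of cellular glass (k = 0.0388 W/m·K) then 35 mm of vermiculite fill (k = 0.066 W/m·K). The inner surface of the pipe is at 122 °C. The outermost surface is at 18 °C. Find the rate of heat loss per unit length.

Cylindrical conduction, so R = ln(r₂/r₁)/(2πkL) per layer, in series:
R_carbon steel pipe wall = ln(58.8/55)/(2π×44.4×1) = 2.395×10^-4 K/W
R_cellular glass = ln(88.8/58.8)/(2π×0.0388×1) = 1.691 K/W
R_vermiculite fill = ln(123.8/88.8)/(2π×0.066×1) = 0.8013 K/W
R_total = 2.493 K/W
Q = ΔT/R_total = 104/2.493

q′ ≈ 41.7 W/m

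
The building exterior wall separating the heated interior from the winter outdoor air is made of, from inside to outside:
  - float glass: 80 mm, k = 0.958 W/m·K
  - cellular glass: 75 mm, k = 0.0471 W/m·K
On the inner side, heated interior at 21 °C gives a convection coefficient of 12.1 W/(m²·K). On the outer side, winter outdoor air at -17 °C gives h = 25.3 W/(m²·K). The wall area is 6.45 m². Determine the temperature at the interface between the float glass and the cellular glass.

T ≈ 17.5 °C

Model the wall as resistances in series:
R_inner film = 1/(h_i·A) = 1/(12.1×6.45) = 0.01281 K/W
R_float glass = L/(kA) = 0.08/(0.958×6.45) = 0.01295 K/W
R_cellular glass = L/(kA) = 0.075/(0.0471×6.45) = 0.2469 K/W
R_outer film = 1/(h_o·A) = 1/(25.3×6.45) = 0.006128 K/W
R_total = 0.2788 K/W;  Q = ΔT/R_total = 38/0.2788 = 136.3 W
T_interface = T_inner − Q·ΣR(inner→interface) = 21 − 136×0.02576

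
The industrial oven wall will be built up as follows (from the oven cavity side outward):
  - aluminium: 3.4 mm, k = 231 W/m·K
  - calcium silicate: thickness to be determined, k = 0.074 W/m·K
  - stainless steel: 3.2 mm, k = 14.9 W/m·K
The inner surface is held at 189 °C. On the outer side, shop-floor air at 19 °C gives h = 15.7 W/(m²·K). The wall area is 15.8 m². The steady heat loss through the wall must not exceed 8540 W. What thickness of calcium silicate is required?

Model the wall as resistances in series:
R_aluminium = L/(kA) = 0.0034/(231×15.8) = 9.316×10^-7 K/W
R_stainless steel = L/(kA) = 0.0032/(14.9×15.8) = 1.359×10^-5 K/W
R_outer film = 1/(h_o·A) = 1/(15.7×15.8) = 0.004031 K/W
Sum of the known resistances R_other = 0.004046 K/W
Required total resistance R_tot = ΔT/Q_allow = 170/8540 = 0.01991 K/W
R_calcium silicate = R_tot − R_other = 0.01586 K/W
L = R·k·A = 0.01586×0.074×15.8

L ≈ 18.5 mm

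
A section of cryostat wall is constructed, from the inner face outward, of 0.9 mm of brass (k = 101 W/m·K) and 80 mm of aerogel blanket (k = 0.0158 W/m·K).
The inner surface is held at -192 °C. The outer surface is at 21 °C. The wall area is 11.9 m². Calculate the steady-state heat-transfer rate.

Q ≈ 501 W

Using the resistance-network approach (series):
R_brass = L/(kA) = 0.0009/(101×11.9) = 7.488×10^-7 K/W
R_aerogel blanket = L/(kA) = 0.08/(0.0158×11.9) = 0.4255 K/W
R_total = 0.4255 K/W
Q = ΔT / R_total = 213 / 0.4255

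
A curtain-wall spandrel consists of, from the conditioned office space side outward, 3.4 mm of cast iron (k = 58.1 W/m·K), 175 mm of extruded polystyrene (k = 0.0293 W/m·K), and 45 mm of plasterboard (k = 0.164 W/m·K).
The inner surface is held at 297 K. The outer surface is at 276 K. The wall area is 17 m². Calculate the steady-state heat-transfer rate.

Using the resistance-network approach (series):
R_cast iron = L/(kA) = 0.0034/(58.1×17) = 3.442×10^-6 K/W
R_extruded polystyrene = L/(kA) = 0.175/(0.0293×17) = 0.3513 K/W
R_plasterboard = L/(kA) = 0.045/(0.164×17) = 0.01614 K/W
R_total = 0.3675 K/W
Q = ΔT / R_total = 21 / 0.3675

Q ≈ 57.1 W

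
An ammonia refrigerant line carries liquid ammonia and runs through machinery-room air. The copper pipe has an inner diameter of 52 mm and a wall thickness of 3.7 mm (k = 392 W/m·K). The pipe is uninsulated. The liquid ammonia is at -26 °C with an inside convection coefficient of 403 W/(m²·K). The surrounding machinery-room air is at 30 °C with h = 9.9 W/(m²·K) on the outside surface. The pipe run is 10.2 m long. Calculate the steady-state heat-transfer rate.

Treating each annulus and film as a series resistance:
R_inner film = 1/(h_i·2πr₁L) = 1/(403×2π×0.026×10.2) = 0.001489 K/W
R_copper pipe wall = ln(29.7/26)/(2π×392×10.2) = 5.296×10^-6 K/W
R_outer film = 1/(h_o·2πr_oL) = 1/(9.9×2π×0.0297×10.2) = 0.05307 K/W
R_total = 0.05456 K/W
Q = ΔT/R_total = 56/0.05456

Q ≈ 1030 W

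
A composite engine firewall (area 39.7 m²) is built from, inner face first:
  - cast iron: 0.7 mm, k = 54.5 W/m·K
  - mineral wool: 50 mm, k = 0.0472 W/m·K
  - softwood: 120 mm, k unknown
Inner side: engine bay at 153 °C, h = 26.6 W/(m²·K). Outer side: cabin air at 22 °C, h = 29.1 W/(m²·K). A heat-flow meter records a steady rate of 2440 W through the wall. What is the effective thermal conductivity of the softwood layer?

k ≈ 0.12 W/(m·K)

Thermal resistances in series:
R_inner film = 1/(h_i·A) = 1/(26.6×39.7) = 9.47×10^-4 K/W
R_cast iron = L/(kA) = 0.0007/(54.5×39.7) = 3.235×10^-7 K/W
R_mineral wool = L/(kA) = 0.05/(0.0472×39.7) = 0.02668 K/W
R_outer film = 1/(h_o·A) = 1/(29.1×39.7) = 8.656×10^-4 K/W
Sum of known resistances R_other = 0.0285 K/W
Total R = ΔT/Q = 131/2440 = 0.05369 K/W
R_softwood = R_total − R_other = 0.02519 K/W
k = L/(R·A) = 0.12/(0.02519×39.7)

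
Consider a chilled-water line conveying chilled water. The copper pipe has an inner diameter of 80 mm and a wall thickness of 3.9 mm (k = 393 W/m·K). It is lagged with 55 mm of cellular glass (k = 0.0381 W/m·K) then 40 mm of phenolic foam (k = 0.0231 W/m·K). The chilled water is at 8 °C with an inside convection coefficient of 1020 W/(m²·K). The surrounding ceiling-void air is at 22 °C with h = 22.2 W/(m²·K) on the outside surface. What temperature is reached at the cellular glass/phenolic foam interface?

T ≈ 16.2 °C

Cylindrical conduction, so R = ln(r₂/r₁)/(2πkL) per layer, in series:
R_inner film = 1/(h_i·2πr₁L) = 1/(1020×2π×0.04×1) = 0.003901 K/W
R_copper pipe wall = ln(43.9/40)/(2π×393×1) = 3.768×10^-5 K/W
R_cellular glass = ln(98.9/43.9)/(2π×0.0381×1) = 3.393 K/W
R_phenolic foam = ln(138.9/98.9)/(2π×0.0231×1) = 2.34 K/W
R_outer film = 1/(h_o·2πr_oL) = 1/(22.2×2π×0.1389×1) = 0.05161 K/W
R_total = 5.788 K/W
Q = ΔT/R_total = 14/5.788
Q = 2.42 W/m
T_interface = T_inner + Q·ΣR(inner→interface) = 8 + 2.42×3.397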